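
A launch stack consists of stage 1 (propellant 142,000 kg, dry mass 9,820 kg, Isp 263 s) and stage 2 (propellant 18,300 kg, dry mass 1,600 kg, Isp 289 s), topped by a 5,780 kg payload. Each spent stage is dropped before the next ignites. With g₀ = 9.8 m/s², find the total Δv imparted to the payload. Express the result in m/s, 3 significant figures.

Δv ≈ 7680 m/s

Ignition mass of stage 1 = 142,000+9,820 + 18,300+1,600 + 5,780 = 177,500 kg.
Stage 1: m₀ = 177,500 kg, m_f = 177,500 − 142,000 = 35,500 kg; Δv = 263×9.8×ln(5) = 2577.4×1.6094 ≈ 4148 m/s.
Stage 2: m₀ = 25,680 kg, m_f = 25,680 − 18,300 = 7,380 kg; Δv = 289×9.8×ln(3.48) = 2832.2×1.2469 ≈ 3532 m/s.
Total Δv = 4148 + 3532 = 7680 m/s.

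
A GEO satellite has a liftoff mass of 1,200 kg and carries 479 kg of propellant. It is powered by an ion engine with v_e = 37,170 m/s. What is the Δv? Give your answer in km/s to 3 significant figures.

m_f = m₀ − m_prop = 1,200 − 479 = 721 kg.
Rocket equation: Δv = v_e · ln(m₀/m_f) = 37170.0 × ln(1.664) = 37170.0 × 0.5094 ≈ 18935.8 m/s.

Δv ≈ 18.9 km/s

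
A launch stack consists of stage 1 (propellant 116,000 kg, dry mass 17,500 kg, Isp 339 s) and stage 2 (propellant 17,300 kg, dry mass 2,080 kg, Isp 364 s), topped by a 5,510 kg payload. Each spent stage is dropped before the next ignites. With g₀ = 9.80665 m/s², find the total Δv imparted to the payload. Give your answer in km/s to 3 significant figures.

Δv ≈ 8.62 km/s

Ignition mass of stage 1 = 116,000+17,500 + 17,300+2,080 + 5,510 = 158,390 kg.
Stage 1: m₀ = 158,390 kg, m_f = 158,390 − 116,000 = 42,390 kg; Δv = 339×9.80665×ln(3.736) = 3324.5×1.3181 ≈ 4382 m/s.
Stage 2: m₀ = 24,890 kg, m_f = 24,890 − 17,300 = 7,590 kg; Δv = 364×9.80665×ln(3.279) = 3569.6×1.1876 ≈ 4239 m/s.
Total Δv = 4382 + 4239 = 8621 m/s.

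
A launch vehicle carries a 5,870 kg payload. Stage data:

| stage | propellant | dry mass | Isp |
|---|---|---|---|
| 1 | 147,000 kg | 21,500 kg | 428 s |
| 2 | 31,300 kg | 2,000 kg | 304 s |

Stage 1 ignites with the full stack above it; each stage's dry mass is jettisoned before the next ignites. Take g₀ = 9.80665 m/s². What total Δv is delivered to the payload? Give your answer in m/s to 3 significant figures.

Δv ≈ 9950 m/s

Ignition mass of stage 1 = 147,000+21,500 + 31,300+2,000 + 5,870 = 207,670 kg.
Stage 1: m₀ = 207,670 kg, m_f = 207,670 − 147,000 = 60,670 kg; Δv = 428×9.80665×ln(3.423) = 4197.2×1.2305 ≈ 5165 m/s.
Stage 2: m₀ = 39,170 kg, m_f = 39,170 − 31,300 = 7,870 kg; Δv = 304×9.80665×ln(4.977) = 2981.2×1.6049 ≈ 4784 m/s.
Total Δv = 5165 + 4784 = 9949 m/s.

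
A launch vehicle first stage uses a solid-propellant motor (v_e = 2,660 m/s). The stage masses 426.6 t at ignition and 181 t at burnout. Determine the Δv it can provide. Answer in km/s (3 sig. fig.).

By the Tsiolkovsky rocket equation, Δv = v_e · ln(m₀/m_f) = 2660.0 × ln(2.357) = 2660.0 × 0.8573 ≈ 2280.6 m/s.

Δv ≈ 2.28 km/s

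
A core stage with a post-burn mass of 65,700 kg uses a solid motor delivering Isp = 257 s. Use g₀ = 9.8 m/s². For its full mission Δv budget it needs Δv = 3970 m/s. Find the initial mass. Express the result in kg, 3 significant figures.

initial mass ≈ 318000 kg

v_e = Isp · g₀ = 257 × 9.8 = 2518.6 m/s.
m₀/m_f = exp(Δv / v_e) = exp(3970 / 2518.6) = exp(1.5763) = 4.8369.
m₀ = m_f × 4.8369 = 65,700 × 4.8369 = 317,784 kg.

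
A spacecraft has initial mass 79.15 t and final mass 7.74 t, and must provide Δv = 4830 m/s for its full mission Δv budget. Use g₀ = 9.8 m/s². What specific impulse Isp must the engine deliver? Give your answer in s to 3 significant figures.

ln(m₀/m_f) = ln(79150/7740) = ln(10.23) = 2.3249.
v_e = Δv / ln(m₀/m_f) = 4830 / 2.3249 = 2077.5 m/s.
Isp = v_e / g₀ = 2077.5 / 9.8 = 212.0 s.

Isp ≈ 212 s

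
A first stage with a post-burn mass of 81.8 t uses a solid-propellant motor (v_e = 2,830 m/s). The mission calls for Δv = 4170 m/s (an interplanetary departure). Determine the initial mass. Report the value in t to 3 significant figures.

Using Δv = v_e ln(m₀/m_f): m₀/m_f = exp(Δv / v_e) = exp(4170 / 2830.0) = exp(1.4735) = 4.3645.
m₀ = m_f × 4.3645 = 81.8 × 4.3645 = 357.016 t.

initial mass ≈ 357 t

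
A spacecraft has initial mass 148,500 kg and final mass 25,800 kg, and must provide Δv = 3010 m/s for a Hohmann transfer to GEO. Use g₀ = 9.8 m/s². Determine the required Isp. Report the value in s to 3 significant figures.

ln(m₀/m_f) = ln(148500/25800) = ln(5.756) = 1.7502.
v_e = Δv / ln(m₀/m_f) = 3010 / 1.7502 = 1719.8 m/s.
Isp = v_e / g₀ = 1719.8 / 9.8 = 175.5 s.

Isp ≈ 175 s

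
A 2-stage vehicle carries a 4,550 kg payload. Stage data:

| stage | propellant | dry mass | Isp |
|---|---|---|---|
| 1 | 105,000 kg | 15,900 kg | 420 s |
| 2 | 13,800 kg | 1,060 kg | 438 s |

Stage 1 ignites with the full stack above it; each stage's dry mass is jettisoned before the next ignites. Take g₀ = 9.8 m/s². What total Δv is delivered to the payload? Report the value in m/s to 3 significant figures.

Δv ≈ 11000 m/s

Ignition mass of stage 1 = 105,000+15,900 + 13,800+1,060 + 4,550 = 140,310 kg.
Stage 1: m₀ = 140,310 kg, m_f = 140,310 − 105,000 = 35,310 kg; Δv = 420×9.8×ln(3.974) = 4116.0×1.3797 ≈ 5679 m/s.
Stage 2: m₀ = 19,410 kg, m_f = 19,410 − 13,800 = 5,610 kg; Δv = 438×9.8×ln(3.46) = 4292.4×1.2412 ≈ 5328 m/s.
Total Δv = 5679 + 5328 = 11007 m/s.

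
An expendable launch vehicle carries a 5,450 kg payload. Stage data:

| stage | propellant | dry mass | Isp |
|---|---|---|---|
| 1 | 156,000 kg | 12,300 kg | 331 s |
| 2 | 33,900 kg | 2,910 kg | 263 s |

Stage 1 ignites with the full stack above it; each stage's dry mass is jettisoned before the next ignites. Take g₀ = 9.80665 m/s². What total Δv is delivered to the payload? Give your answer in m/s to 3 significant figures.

Δv ≈ 8560 m/s

Ignition mass of stage 1 = 156,000+12,300 + 33,900+2,910 + 5,450 = 210,560 kg.
Stage 1: m₀ = 210,560 kg, m_f = 210,560 − 156,000 = 54,560 kg; Δv = 331×9.80665×ln(3.859) = 3246.0×1.3505 ≈ 4384 m/s.
Stage 2: m₀ = 42,260 kg, m_f = 42,260 − 33,900 = 8,360 kg; Δv = 263×9.80665×ln(5.055) = 2579.1×1.6204 ≈ 4179 m/s.
Total Δv = 4384 + 4179 = 8563 m/s.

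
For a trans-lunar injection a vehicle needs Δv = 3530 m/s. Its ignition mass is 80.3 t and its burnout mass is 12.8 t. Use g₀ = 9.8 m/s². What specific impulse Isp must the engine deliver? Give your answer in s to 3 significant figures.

ln(m₀/m_f) = ln(80300/12800) = ln(6.273) = 1.8363.
v_e = Δv / ln(m₀/m_f) = 3530 / 1.8363 = 1922.3 m/s.
Isp = v_e / g₀ = 1922.3 / 9.8 = 196.2 s.

Isp ≈ 196 s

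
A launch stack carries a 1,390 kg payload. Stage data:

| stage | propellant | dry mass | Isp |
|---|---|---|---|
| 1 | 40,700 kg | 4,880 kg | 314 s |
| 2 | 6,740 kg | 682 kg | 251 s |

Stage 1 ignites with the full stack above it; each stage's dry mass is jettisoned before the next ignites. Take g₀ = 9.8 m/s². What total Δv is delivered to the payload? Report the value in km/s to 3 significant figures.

Δv ≈ 7.81 km/s

Ignition mass of stage 1 = 40,700+4,880 + 6,740+682 + 1,390 = 54,392 kg.
Stage 1: m₀ = 54,392 kg, m_f = 54,392 − 40,700 = 13,692 kg; Δv = 314×9.8×ln(3.973) = 3077.2×1.3794 ≈ 4245 m/s.
Stage 2: m₀ = 8,812 kg, m_f = 8,812 − 6,740 = 2,072 kg; Δv = 251×9.8×ln(4.253) = 2459.8×1.4476 ≈ 3561 m/s.
Total Δv = 4245 + 3561 = 7806 m/s.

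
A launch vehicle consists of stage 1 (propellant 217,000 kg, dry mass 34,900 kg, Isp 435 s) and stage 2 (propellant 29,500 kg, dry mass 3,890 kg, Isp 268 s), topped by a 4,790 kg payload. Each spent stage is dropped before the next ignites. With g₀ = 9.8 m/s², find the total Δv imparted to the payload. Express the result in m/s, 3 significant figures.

Ignition mass of stage 1 = 217,000+34,900 + 29,500+3,890 + 4,790 = 290,080 kg.
Stage 1: m₀ = 290,080 kg, m_f = 290,080 − 217,000 = 73,080 kg; Δv = 435×9.8×ln(3.969) = 4263.0×1.3786 ≈ 5877 m/s.
Stage 2: m₀ = 38,180 kg, m_f = 38,180 − 29,500 = 8,680 kg; Δv = 268×9.8×ln(4.399) = 2626.4×1.4813 ≈ 3890 m/s.
Total Δv = 5877 + 3890 = 9767 m/s.

Δv ≈ 9770 m/s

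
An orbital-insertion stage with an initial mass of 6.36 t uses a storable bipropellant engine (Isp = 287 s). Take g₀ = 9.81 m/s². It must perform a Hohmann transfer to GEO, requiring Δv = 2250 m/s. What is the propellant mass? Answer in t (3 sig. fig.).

propellant mass ≈ 3.50 t

v_e = Isp · g₀ = 287 × 9.81 = 2815.5 m/s.
From the ideal rocket equation, m₀/m_f = exp(Δv / v_e) = exp(2250 / 2815.5) = exp(0.7992) = 2.2237.
m_f = 6.36 / 2.2237 = 2.8601 t, so propellant = m₀ − m_f = 6.36 − 2.8601 = 3.4999 t.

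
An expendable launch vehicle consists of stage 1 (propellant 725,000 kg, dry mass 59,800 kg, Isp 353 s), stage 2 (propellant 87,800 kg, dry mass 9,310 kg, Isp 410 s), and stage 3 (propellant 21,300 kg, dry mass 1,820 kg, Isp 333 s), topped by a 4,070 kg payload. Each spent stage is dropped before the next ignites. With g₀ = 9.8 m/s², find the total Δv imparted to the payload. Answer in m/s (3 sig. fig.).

Ignition mass of stage 1 = 725,000+59,800 + 87,800+9,310 + 21,300+1,820 + 4,070 = 909,100 kg.
Stage 1: m₀ = 909,100 kg, m_f = 909,100 − 725,000 = 184,100 kg; Δv = 353×9.8×ln(4.938) = 3459.4×1.5970 ≈ 5525 m/s.
Stage 2: m₀ = 124,300 kg, m_f = 124,300 − 87,800 = 36,500 kg; Δv = 410×9.8×ln(3.405) = 4018.0×1.2254 ≈ 4924 m/s.
Stage 3: m₀ = 27,190 kg, m_f = 27,190 − 21,300 = 5,890 kg; Δv = 333×9.8×ln(4.616) = 3263.4×1.5296 ≈ 4992 m/s.
Total Δv = 5525 + 4924 + 4992 = 15441 m/s.

Δv ≈ 15400 m/s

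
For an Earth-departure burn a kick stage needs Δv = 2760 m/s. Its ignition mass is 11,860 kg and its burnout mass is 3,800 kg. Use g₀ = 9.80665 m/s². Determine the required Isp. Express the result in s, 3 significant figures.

ln(m₀/m_f) = ln(11860/3800) = ln(3.121) = 1.1382.
v_e = Δv / ln(m₀/m_f) = 2760 / 1.1382 = 2424.9 m/s.
Isp = v_e / g₀ = 2424.9 / 9.80665 = 247.3 s.

Isp ≈ 247 s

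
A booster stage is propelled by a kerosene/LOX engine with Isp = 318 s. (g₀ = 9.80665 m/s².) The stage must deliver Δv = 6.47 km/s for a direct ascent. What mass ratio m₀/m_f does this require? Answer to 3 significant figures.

v_e = Isp · g₀ = 318 × 9.80665 = 3118.5 m/s.
m₀/m_f = exp(Δv / v_e) = exp(6470 / 3118.5) = exp(2.0747) = 7.9622.

mass ratio ≈ 7.96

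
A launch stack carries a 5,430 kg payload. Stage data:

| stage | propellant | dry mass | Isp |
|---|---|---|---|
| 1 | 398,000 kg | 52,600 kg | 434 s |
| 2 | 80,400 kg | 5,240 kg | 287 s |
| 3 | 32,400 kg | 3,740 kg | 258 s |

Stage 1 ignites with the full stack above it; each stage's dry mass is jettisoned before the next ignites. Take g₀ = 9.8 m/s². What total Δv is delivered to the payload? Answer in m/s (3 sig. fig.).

Δv ≈ 11600 m/s

Ignition mass of stage 1 = 398,000+52,600 + 80,400+5,240 + 32,400+3,740 + 5,430 = 577,810 kg.
Stage 1: m₀ = 577,810 kg, m_f = 577,810 − 398,000 = 179,810 kg; Δv = 434×9.8×ln(3.213) = 4253.2×1.1673 ≈ 4965 m/s.
Stage 2: m₀ = 127,210 kg, m_f = 127,210 − 80,400 = 46,810 kg; Δv = 287×9.8×ln(2.718) = 2812.6×0.9997 ≈ 2812 m/s.
Stage 3: m₀ = 41,570 kg, m_f = 41,570 − 32,400 = 9,170 kg; Δv = 258×9.8×ln(4.533) = 2528.4×1.5114 ≈ 3822 m/s.
Total Δv = 4965 + 2812 + 3822 = 11599 m/s.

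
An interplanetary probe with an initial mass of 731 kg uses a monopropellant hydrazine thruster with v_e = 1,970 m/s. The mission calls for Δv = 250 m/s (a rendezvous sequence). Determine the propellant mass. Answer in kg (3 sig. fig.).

propellant mass ≈ 87.1 kg

Using Δv = v_e ln(m₀/m_f): m₀/m_f = exp(Δv / v_e) = exp(250 / 1970.0) = exp(0.1269) = 1.1353.
m_f = 731 / 1.1353 = 643.883 kg, so propellant = m₀ − m_f = 731 − 643.883 = 87.117 kg.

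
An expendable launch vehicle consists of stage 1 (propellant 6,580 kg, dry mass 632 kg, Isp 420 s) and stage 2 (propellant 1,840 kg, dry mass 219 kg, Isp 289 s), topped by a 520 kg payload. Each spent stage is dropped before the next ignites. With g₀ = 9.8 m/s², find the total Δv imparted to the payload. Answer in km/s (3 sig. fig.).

Ignition mass of stage 1 = 6,580+632 + 1,840+219 + 520 = 9,791 kg.
Stage 1: m₀ = 9,791 kg, m_f = 9,791 − 6,580 = 3,211 kg; Δv = 420×9.8×ln(3.049) = 4116.0×1.1149 ≈ 4589 m/s.
Stage 2: m₀ = 2,579 kg, m_f = 2,579 − 1,840 = 739 kg; Δv = 289×9.8×ln(3.49) = 2832.2×1.2499 ≈ 3540 m/s.
Total Δv = 4589 + 3540 = 8129 m/s.

Δv ≈ 8.13 km/s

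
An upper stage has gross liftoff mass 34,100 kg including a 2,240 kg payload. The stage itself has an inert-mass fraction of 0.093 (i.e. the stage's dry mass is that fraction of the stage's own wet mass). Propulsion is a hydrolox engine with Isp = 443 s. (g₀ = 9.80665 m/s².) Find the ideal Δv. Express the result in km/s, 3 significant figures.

Stage wet mass = m₀ − payload = 34,100 − 2,240 = 31,860 kg.
Stage dry mass = ε × stage wet mass = 0.093 × 31,860 = 2,962.98 kg.
Burnout mass m_f = stage dry + payload = 2,962.98 + 2,240 = 5,202.98 kg.
v_e = Isp · g₀ = 443 × 9.80665 = 4344.3 m/s.
From the ideal rocket equation, Δv = v_e · ln(34,100/5,202.98) = 4344.3 × ln(6.554) = 4344.3 × 1.8801 ≈ 8168 m/s.

Δv ≈ 8.17 km/s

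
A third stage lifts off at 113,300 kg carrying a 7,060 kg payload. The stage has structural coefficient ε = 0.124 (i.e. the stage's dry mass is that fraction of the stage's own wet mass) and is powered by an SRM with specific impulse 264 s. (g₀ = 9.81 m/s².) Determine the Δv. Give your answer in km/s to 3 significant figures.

Stage wet mass = m₀ − payload = 113,300 − 7,060 = 106,240 kg.
Stage dry mass = ε × stage wet mass = 0.124 × 106,240 = 13,173.8 kg.
Burnout mass m_f = stage dry + payload = 13,173.8 + 7,060 = 20,233.8 kg.
v_e = Isp · g₀ = 264 × 9.81 = 2589.8 m/s.
Rocket equation: Δv = v_e · ln(113,300/20,233.8) = 2589.8 × ln(5.6) = 2589.8 × 1.7227 ≈ 4461 m/s.

Δv ≈ 4.46 km/s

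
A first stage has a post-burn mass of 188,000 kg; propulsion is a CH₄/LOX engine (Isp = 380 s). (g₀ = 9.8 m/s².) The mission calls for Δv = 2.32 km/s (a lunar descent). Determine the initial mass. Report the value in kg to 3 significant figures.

v_e = Isp · g₀ = 380 × 9.8 = 3724.0 m/s.
By the Tsiolkovsky rocket equation, m₀/m_f = exp(Δv / v_e) = exp(2320 / 3724.0) = exp(0.6230) = 1.8645.
m₀ = m_f × 1.8645 = 188,000 × 1.8645 = 350,526 kg.

initial mass ≈ 351000 kg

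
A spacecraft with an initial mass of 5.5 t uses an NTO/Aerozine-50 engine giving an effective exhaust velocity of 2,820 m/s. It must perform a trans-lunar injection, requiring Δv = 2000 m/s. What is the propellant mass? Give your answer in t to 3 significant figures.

propellant mass ≈ 2.79 t

m₀/m_f = exp(Δv / v_e) = exp(2000 / 2820.0) = exp(0.7092) = 2.0324.
m_f = 5.5 / 2.0324 = 2.70616 t, so propellant = m₀ − m_f = 5.5 − 2.70616 = 2.79384 t.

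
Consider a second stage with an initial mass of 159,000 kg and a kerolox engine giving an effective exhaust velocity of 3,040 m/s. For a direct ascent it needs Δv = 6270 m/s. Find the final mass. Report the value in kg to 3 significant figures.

By the Tsiolkovsky rocket equation, m₀/m_f = exp(Δv / v_e) = exp(6270 / 3040.0) = exp(2.0625) = 7.8656.
m_f = m₀ / 7.8656 = 159,000 / 7.8656 = 20,214.6 kg.

final mass ≈ 20200 kg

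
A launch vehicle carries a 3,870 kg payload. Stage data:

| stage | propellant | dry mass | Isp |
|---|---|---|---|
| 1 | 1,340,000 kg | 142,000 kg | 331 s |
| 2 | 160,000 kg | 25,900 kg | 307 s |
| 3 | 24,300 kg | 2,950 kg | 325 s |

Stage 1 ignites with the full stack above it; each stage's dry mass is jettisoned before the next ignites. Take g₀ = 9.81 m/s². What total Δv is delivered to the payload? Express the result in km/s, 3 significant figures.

Ignition mass of stage 1 = 1,340,000+142,000 + 160,000+25,900 + 24,300+2,950 + 3,870 = 1,699,020 kg.
Stage 1: m₀ = 1,699,020 kg, m_f = 1,699,020 − 1,340,000 = 359,020 kg; Δv = 331×9.81×ln(4.732) = 3247.1×1.5544 ≈ 5047 m/s.
Stage 2: m₀ = 217,020 kg, m_f = 217,020 − 160,000 = 57,020 kg; Δv = 307×9.81×ln(3.806) = 3011.7×1.3366 ≈ 4025 m/s.
Stage 3: m₀ = 31,120 kg, m_f = 31,120 − 24,300 = 6,820 kg; Δv = 325×9.81×ln(4.563) = 3188.2×1.5180 ≈ 4840 m/s.
Total Δv = 5047 + 4025 + 4840 = 13912 m/s.

Δv ≈ 13.9 km/s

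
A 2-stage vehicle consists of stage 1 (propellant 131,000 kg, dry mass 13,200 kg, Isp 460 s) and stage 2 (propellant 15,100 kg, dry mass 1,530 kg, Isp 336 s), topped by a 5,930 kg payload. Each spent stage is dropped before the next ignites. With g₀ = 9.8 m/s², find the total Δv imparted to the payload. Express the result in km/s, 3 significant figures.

Ignition mass of stage 1 = 131,000+13,200 + 15,100+1,530 + 5,930 = 166,760 kg.
Stage 1: m₀ = 166,760 kg, m_f = 166,760 − 131,000 = 35,760 kg; Δv = 460×9.8×ln(4.663) = 4508.0×1.5397 ≈ 6941 m/s.
Stage 2: m₀ = 22,560 kg, m_f = 22,560 − 15,100 = 7,460 kg; Δv = 336×9.8×ln(3.024) = 3292.8×1.1066 ≈ 3644 m/s.
Total Δv = 6941 + 3644 = 10585 m/s.

Δv ≈ 10.6 km/s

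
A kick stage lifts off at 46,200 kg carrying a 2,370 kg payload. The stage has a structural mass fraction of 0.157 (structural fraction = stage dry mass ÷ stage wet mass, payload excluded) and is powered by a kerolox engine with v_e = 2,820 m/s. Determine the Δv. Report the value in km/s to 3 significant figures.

Δv ≈ 4.54 km/s

Stage wet mass = m₀ − payload = 46,200 − 2,370 = 43,830 kg.
Stage dry mass = ε × stage wet mass = 0.157 × 43,830 = 6,881.31 kg.
Burnout mass m_f = stage dry + payload = 6,881.31 + 2,370 = 9,251.31 kg.
Δv = v_e · ln(46,200/9,251.31) = 2820.0 × ln(4.994) = 2820.0 × 1.6082 ≈ 4535 m/s.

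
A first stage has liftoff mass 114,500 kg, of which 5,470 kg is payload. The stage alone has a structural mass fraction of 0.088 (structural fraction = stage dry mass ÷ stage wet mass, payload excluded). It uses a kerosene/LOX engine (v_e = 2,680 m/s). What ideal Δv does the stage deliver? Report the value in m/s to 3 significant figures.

Δv ≈ 5440 m/s

Stage wet mass = m₀ − payload = 114,500 − 5,470 = 109,030 kg.
Stage dry mass = ε × stage wet mass = 0.088 × 109,030 = 9,594.64 kg.
Burnout mass m_f = stage dry + payload = 9,594.64 + 5,470 = 15,064.64 kg.
Δv = v_e · ln(114,500/15,064.64) = 2680.0 × ln(7.601) = 2680.0 × 2.0282 ≈ 5436 m/s.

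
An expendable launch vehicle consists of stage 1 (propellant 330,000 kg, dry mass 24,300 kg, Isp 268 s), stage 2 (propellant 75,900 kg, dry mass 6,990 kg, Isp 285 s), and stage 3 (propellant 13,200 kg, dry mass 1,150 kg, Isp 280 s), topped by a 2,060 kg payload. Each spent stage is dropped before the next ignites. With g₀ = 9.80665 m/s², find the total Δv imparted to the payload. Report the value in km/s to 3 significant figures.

Δv ≈ 11.9 km/s

Ignition mass of stage 1 = 330,000+24,300 + 75,900+6,990 + 13,200+1,150 + 2,060 = 453,600 kg.
Stage 1: m₀ = 453,600 kg, m_f = 453,600 − 330,000 = 123,600 kg; Δv = 268×9.80665×ln(3.67) = 2628.2×1.3002 ≈ 3417 m/s.
Stage 2: m₀ = 99,300 kg, m_f = 99,300 − 75,900 = 23,400 kg; Δv = 285×9.80665×ln(4.244) = 2794.9×1.4454 ≈ 4040 m/s.
Stage 3: m₀ = 16,410 kg, m_f = 16,410 − 13,200 = 3,210 kg; Δv = 280×9.80665×ln(5.112) = 2745.9×1.6316 ≈ 4480 m/s.
Total Δv = 3417 + 4040 + 4480 = 11937 m/s.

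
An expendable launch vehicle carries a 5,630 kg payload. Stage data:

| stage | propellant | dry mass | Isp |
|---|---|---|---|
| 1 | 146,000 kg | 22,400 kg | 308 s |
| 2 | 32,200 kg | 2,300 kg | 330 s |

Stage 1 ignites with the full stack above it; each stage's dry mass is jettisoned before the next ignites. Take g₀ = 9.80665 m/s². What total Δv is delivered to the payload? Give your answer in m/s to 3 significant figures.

Ignition mass of stage 1 = 146,000+22,400 + 32,200+2,300 + 5,630 = 208,530 kg.
Stage 1: m₀ = 208,530 kg, m_f = 208,530 − 146,000 = 62,530 kg; Δv = 308×9.80665×ln(3.335) = 3020.4×1.2044 ≈ 3638 m/s.
Stage 2: m₀ = 40,130 kg, m_f = 40,130 − 32,200 = 7,930 kg; Δv = 330×9.80665×ln(5.061) = 3236.2×1.6215 ≈ 5247 m/s.
Total Δv = 3638 + 5247 = 8885 m/s.

Δv ≈ 8890 m/s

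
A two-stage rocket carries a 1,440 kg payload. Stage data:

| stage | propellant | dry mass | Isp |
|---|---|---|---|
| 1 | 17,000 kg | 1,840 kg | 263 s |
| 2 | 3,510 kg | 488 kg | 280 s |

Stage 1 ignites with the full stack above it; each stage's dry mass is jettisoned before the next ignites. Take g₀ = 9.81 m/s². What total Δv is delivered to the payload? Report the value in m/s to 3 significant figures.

Ignition mass of stage 1 = 17,000+1,840 + 3,510+488 + 1,440 = 24,278 kg.
Stage 1: m₀ = 24,278 kg, m_f = 24,278 − 17,000 = 7,278 kg; Δv = 263×9.81×ln(3.336) = 2580.0×1.2047 ≈ 3108 m/s.
Stage 2: m₀ = 5,438 kg, m_f = 5,438 − 3,510 = 1,928 kg; Δv = 280×9.81×ln(2.821) = 2746.8×1.0369 ≈ 2848 m/s.
Total Δv = 3108 + 2848 = 5956 m/s.

Δv ≈ 5960 m/s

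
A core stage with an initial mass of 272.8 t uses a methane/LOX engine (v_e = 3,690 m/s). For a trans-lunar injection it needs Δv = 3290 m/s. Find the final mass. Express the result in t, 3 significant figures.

final mass ≈ 112 t

m₀/m_f = exp(Δv / v_e) = exp(3290 / 3690.0) = exp(0.8916) = 2.4390.
m_f = m₀ / 2.4390 = 272.8 / 2.4390 = 111.849 t.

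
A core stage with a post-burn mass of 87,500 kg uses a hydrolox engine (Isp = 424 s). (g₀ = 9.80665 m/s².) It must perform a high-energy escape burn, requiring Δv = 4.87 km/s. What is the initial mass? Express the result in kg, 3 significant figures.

v_e = Isp · g₀ = 424 × 9.80665 = 4158.0 m/s.
m₀/m_f = exp(Δv / v_e) = exp(4870 / 4158.0) = exp(1.1712) = 3.2260.
m₀ = m_f × 3.2260 = 87,500 × 3.2260 = 282,275 kg.

initial mass ≈ 282000 kg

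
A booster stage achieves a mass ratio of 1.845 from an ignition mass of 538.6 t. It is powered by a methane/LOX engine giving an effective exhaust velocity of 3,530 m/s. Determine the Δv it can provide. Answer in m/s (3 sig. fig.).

Δv = v_e · ln(1.845) = 3530.0 × 0.6125 ≈ 2162.1 m/s.

Δv ≈ 2160 m/s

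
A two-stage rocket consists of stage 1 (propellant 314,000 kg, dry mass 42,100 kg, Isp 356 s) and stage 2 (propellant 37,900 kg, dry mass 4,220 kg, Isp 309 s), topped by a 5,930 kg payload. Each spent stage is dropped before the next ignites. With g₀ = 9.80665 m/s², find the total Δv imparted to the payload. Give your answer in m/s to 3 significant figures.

Ignition mass of stage 1 = 314,000+42,100 + 37,900+4,220 + 5,930 = 404,150 kg.
Stage 1: m₀ = 404,150 kg, m_f = 404,150 − 314,000 = 90,150 kg; Δv = 356×9.80665×ln(4.483) = 3491.2×1.5003 ≈ 5238 m/s.
Stage 2: m₀ = 48,050 kg, m_f = 48,050 − 37,900 = 10,150 kg; Δv = 309×9.80665×ln(4.734) = 3030.3×1.5548 ≈ 4711 m/s.
Total Δv = 5238 + 4711 = 9949 m/s.

Δv ≈ 9950 m/s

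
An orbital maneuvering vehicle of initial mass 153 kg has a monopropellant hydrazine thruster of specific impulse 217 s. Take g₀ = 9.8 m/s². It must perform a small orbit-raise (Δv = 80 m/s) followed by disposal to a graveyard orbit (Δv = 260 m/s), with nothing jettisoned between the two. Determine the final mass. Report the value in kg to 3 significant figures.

v_e = Isp · g₀ = 217 × 9.8 = 2126.6 m/s.
After the first burn: m = 153 × exp(−80/2126.6) = 153 × 0.96308 = 147.351 kg.
After the second burn: m = 147.351 × exp(−260/2126.6) = 147.351 × 0.88492 = 130.394 kg.

final mass ≈ 130 kg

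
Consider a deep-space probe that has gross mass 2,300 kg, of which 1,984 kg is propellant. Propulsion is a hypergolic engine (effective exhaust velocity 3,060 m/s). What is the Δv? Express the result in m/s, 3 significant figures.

Δv ≈ 6070 m/s

m_f = m₀ − m_prop = 2,300 − 1,984 = 316 kg.
Δv = v_e · ln(m₀/m_f) = 3060.0 × ln(7.278) = 3060.0 × 1.9849 ≈ 6073.9 m/s.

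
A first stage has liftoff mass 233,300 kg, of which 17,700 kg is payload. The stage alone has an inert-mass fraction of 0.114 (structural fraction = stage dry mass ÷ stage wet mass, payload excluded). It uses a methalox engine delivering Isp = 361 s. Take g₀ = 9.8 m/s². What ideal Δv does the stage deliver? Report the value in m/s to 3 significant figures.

Stage wet mass = m₀ − payload = 233,300 − 17,700 = 215,600 kg.
Stage dry mass = ε × stage wet mass = 0.114 × 215,600 = 24,578.4 kg.
Burnout mass m_f = stage dry + payload = 24,578.4 + 17,700 = 42,278.4 kg.
v_e = Isp · g₀ = 361 × 9.8 = 3537.8 m/s.
By the Tsiolkovsky rocket equation, Δv = v_e · ln(233,300/42,278.4) = 3537.8 × ln(5.518) = 3537.8 × 1.7080 ≈ 6043 m/s.

Δv ≈ 6040 m/s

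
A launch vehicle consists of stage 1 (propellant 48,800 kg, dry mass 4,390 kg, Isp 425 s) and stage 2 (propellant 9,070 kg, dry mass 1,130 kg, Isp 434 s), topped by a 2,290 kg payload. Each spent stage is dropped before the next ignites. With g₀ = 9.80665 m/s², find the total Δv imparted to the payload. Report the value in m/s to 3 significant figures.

Δv ≈ 11200 m/s

Ignition mass of stage 1 = 48,800+4,390 + 9,070+1,130 + 2,290 = 65,680 kg.
Stage 1: m₀ = 65,680 kg, m_f = 65,680 − 48,800 = 16,880 kg; Δv = 425×9.80665×ln(3.891) = 4167.8×1.3587 ≈ 5663 m/s.
Stage 2: m₀ = 12,490 kg, m_f = 12,490 − 9,070 = 3,420 kg; Δv = 434×9.80665×ln(3.652) = 4256.1×1.2953 ≈ 5513 m/s.
Total Δv = 5663 + 5513 = 11176 m/s.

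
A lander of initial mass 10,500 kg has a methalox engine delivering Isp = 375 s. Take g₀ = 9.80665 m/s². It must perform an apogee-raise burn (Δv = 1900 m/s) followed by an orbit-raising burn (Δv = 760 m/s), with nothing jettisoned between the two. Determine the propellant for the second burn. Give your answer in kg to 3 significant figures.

propellant for the second burn ≈ 1170 kg

v_e = Isp · g₀ = 375 × 9.80665 = 3677.5 m/s.
After the first burn: m = 10500 × exp(−1900/3677.5) = 10500 × 0.59651 = 6,263.36 kg.
After the second burn: m = 6,263.36 × exp(−760/3677.5) = 6,263.36 × 0.81329 = 5,093.93 kg.
Second-burn propellant = 6,263.36 − 5,093.93 = 1,169.43 kg.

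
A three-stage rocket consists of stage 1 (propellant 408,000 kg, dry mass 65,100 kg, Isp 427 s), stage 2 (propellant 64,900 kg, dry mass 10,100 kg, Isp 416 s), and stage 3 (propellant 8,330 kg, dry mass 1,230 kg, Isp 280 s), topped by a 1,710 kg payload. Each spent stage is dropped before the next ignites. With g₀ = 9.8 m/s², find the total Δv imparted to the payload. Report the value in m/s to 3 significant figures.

Ignition mass of stage 1 = 408,000+65,100 + 64,900+10,100 + 8,330+1,230 + 1,710 = 559,370 kg.
Stage 1: m₀ = 559,370 kg, m_f = 559,370 − 408,000 = 151,370 kg; Δv = 427×9.8×ln(3.695) = 4184.6×1.3071 ≈ 5470 m/s.
Stage 2: m₀ = 86,270 kg, m_f = 86,270 − 64,900 = 21,370 kg; Δv = 416×9.8×ln(4.037) = 4076.8×1.3955 ≈ 5689 m/s.
Stage 3: m₀ = 11,270 kg, m_f = 11,270 − 8,330 = 2,940 kg; Δv = 280×9.8×ln(3.833) = 2744.0×1.3437 ≈ 3687 m/s.
Total Δv = 5470 + 5689 + 3687 = 14846 m/s.

Δv ≈ 14800 m/s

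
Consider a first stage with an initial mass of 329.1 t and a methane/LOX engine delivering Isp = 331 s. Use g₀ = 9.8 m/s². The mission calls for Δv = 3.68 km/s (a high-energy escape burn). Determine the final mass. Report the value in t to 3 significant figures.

final mass ≈ 106 t

v_e = Isp · g₀ = 331 × 9.8 = 3243.8 m/s.
Rocket equation: m₀/m_f = exp(Δv / v_e) = exp(3680 / 3243.8) = exp(1.1345) = 3.1095.
m_f = m₀ / 3.1095 = 329.1 / 3.1095 = 105.837 t.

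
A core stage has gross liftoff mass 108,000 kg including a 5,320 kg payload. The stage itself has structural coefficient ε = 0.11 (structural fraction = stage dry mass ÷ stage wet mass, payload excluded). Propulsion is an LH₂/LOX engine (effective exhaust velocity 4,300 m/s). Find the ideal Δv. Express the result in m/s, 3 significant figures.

Stage wet mass = m₀ − payload = 108,000 − 5,320 = 102,680 kg.
Stage dry mass = ε × stage wet mass = 0.11 × 102,680 = 11,294.8 kg.
Burnout mass m_f = stage dry + payload = 11,294.8 + 5,320 = 16,614.8 kg.
From the ideal rocket equation, Δv = v_e · ln(108,000/16,614.8) = 4300.0 × ln(6.5) = 4300.0 × 1.8718 ≈ 8049 m/s.

Δv ≈ 8050 m/s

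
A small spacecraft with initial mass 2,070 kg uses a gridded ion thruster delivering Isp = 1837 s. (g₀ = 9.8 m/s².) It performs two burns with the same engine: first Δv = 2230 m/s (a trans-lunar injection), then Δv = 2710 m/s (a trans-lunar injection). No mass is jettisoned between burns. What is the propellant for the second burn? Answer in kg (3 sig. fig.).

propellant for the second burn ≈ 256 kg

v_e = Isp · g₀ = 1837 × 9.8 = 18002.6 m/s.
After the first burn: m = 2070 × exp(−2230/18002.6) = 2070 × 0.88349 = 1,828.82 kg.
After the second burn: m = 1,828.82 × exp(−2710/18002.6) = 1,828.82 × 0.86025 = 1,573.24 kg.
Second-burn propellant = 1,828.82 − 1,573.24 = 255.58 kg.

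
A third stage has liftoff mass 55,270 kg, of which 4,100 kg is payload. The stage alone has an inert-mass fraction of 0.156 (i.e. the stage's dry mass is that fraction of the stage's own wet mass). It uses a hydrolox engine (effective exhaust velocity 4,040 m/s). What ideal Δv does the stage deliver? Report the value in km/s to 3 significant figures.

Δv ≈ 6.14 km/s

Stage wet mass = m₀ − payload = 55,270 − 4,100 = 51,170 kg.
Stage dry mass = ε × stage wet mass = 0.156 × 51,170 = 7,982.52 kg.
Burnout mass m_f = stage dry + payload = 7,982.52 + 4,100 = 12,082.52 kg.
Δv = v_e · ln(55,270/12,082.52) = 4040.0 × ln(4.574) = 4040.0 × 1.5205 ≈ 6143 m/s.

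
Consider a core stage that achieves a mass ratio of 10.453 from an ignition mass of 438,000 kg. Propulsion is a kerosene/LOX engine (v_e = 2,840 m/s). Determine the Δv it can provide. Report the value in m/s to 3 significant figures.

Using Δv = v_e ln(m₀/m_f): Δv = v_e · ln(10.453) = 2840.0 × 2.3469 ≈ 6665.2 m/s.

Δv ≈ 6670 m/s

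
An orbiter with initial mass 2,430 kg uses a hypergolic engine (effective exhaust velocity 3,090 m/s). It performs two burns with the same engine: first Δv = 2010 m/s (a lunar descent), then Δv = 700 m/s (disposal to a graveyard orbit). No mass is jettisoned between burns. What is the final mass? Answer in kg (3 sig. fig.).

final mass ≈ 1010 kg

After the first burn: m = 2430 × exp(−2010/3090.0) = 2430 × 0.52179 = 1,267.95 kg.
After the second burn: m = 1,267.95 × exp(−700/3090.0) = 1,267.95 × 0.79729 = 1,010.92 kg.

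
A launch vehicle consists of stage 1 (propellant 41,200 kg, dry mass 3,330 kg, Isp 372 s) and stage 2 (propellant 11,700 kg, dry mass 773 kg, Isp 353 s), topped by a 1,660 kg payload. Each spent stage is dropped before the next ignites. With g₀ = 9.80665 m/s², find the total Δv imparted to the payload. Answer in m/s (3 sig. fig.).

Ignition mass of stage 1 = 41,200+3,330 + 11,700+773 + 1,660 = 58,663 kg.
Stage 1: m₀ = 58,663 kg, m_f = 58,663 − 41,200 = 17,463 kg; Δv = 372×9.80665×ln(3.359) = 3648.1×1.2117 ≈ 4420 m/s.
Stage 2: m₀ = 14,133 kg, m_f = 14,133 − 11,700 = 2,433 kg; Δv = 353×9.80665×ln(5.809) = 3461.7×1.7594 ≈ 6091 m/s.
Total Δv = 4420 + 6091 = 10511 m/s.

Δv ≈ 10500 m/s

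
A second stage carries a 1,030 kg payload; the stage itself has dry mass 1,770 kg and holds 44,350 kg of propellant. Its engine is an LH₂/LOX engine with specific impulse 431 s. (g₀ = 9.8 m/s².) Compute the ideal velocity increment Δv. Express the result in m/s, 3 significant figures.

Δv ≈ 11900 m/s

v_e = Isp · g₀ = 431 × 9.8 = 4223.8 m/s.
m₀ = payload + dry + propellant = 1,030 + 1,770 + 44,350 = 47,150 kg.
m_f = payload + dry = 1,030 + 1,770 = 2,800 kg.
Δv = v_e · ln(m₀/m_f) = 4223.8 × ln(16.84) = 4223.8 × 2.8237 ≈ 11926.8 m/s.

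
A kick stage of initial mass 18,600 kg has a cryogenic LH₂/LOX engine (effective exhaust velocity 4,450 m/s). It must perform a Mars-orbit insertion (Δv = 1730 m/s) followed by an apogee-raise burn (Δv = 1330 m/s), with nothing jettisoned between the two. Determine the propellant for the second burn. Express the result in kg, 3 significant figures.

propellant for the second burn ≈ 3260 kg

After the first burn: m = 18600 × exp(−1730/4450.0) = 18600 × 0.67789 = 12,608.8 kg.
After the second burn: m = 12,608.8 × exp(−1330/4450.0) = 12,608.8 × 0.74165 = 9,351.32 kg.
Second-burn propellant = 12,608.8 − 9,351.32 = 3,257.48 kg.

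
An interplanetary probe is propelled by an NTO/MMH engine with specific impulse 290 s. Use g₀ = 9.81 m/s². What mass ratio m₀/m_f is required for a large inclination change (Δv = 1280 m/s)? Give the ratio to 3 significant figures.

v_e = Isp · g₀ = 290 × 9.81 = 2844.9 m/s.
By the Tsiolkovsky rocket equation, m₀/m_f = exp(Δv / v_e) = exp(1280 / 2844.9) = exp(0.4499) = 1.5682.

mass ratio ≈ 1.57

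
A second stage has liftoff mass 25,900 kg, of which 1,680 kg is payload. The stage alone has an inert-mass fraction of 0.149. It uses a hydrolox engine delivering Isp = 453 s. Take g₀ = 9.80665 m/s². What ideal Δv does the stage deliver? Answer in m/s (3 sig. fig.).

Stage wet mass = m₀ − payload = 25,900 − 1,680 = 24,220 kg.
Stage dry mass = ε × stage wet mass = 0.149 × 24,220 = 3,608.78 kg.
Burnout mass m_f = stage dry + payload = 3,608.78 + 1,680 = 5,288.78 kg.
v_e = Isp · g₀ = 453 × 9.80665 = 4442.4 m/s.
Rocket equation: Δv = v_e · ln(25,900/5,288.78) = 4442.4 × ln(4.897) = 4442.4 × 1.5887 ≈ 7057 m/s.

Δv ≈ 7060 m/s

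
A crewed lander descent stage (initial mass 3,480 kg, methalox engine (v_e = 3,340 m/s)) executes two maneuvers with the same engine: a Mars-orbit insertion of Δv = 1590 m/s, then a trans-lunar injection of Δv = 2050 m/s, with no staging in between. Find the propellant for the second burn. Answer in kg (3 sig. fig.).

propellant for the second burn ≈ 992 kg

After the first burn: m = 3480 × exp(−1590/3340.0) = 3480 × 0.62123 = 2,161.88 kg.
After the second burn: m = 2,161.88 × exp(−2050/3340.0) = 2,161.88 × 0.54130 = 1,170.23 kg.
Second-burn propellant = 2,161.88 − 1,170.23 = 991.65 kg.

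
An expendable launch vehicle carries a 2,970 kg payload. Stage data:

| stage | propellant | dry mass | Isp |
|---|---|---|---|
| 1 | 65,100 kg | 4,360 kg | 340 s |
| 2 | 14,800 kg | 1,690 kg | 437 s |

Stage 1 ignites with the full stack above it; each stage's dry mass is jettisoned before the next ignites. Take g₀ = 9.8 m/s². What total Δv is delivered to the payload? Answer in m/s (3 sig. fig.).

Ignition mass of stage 1 = 65,100+4,360 + 14,800+1,690 + 2,970 = 88,920 kg.
Stage 1: m₀ = 88,920 kg, m_f = 88,920 − 65,100 = 23,820 kg; Δv = 340×9.8×ln(3.733) = 3332.0×1.3172 ≈ 4389 m/s.
Stage 2: m₀ = 19,460 kg, m_f = 19,460 − 14,800 = 4,660 kg; Δv = 437×9.8×ln(4.176) = 4282.6×1.4293 ≈ 6121 m/s.
Total Δv = 4389 + 6121 = 10510 m/s.

Δv ≈ 10500 m/s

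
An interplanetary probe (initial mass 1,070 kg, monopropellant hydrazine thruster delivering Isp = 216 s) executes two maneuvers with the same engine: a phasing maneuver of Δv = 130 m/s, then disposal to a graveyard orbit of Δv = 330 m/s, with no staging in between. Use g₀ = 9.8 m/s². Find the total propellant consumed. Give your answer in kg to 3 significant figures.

total propellant consumed ≈ 209 kg

v_e = Isp · g₀ = 216 × 9.8 = 2116.8 m/s.
After the first burn: m = 1070 × exp(−130/2116.8) = 1070 × 0.94043 = 1,006.26 kg.
After the second burn: m = 1,006.26 × exp(−330/2116.8) = 1,006.26 × 0.85565 = 861.006 kg.
Total propellant = m₀ − m_final = 1070 − 861.006 = 208.994 kg.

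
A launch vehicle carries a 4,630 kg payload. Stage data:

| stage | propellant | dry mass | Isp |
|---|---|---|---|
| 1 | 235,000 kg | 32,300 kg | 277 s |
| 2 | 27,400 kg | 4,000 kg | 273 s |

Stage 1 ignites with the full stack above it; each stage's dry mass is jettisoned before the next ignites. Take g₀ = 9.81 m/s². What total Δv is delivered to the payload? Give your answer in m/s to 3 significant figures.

Ignition mass of stage 1 = 235,000+32,300 + 27,400+4,000 + 4,630 = 303,330 kg.
Stage 1: m₀ = 303,330 kg, m_f = 303,330 − 235,000 = 68,330 kg; Δv = 277×9.81×ln(4.439) = 2717.4×1.4905 ≈ 4050 m/s.
Stage 2: m₀ = 36,030 kg, m_f = 36,030 − 27,400 = 8,630 kg; Δv = 273×9.81×ln(4.175) = 2678.1×1.4291 ≈ 3827 m/s.
Total Δv = 4050 + 3827 = 7877 m/s.

Δv ≈ 7880 m/s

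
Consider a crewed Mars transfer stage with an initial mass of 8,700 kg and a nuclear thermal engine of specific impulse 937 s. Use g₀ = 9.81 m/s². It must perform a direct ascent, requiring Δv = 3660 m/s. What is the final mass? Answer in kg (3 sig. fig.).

v_e = Isp · g₀ = 937 × 9.81 = 9192.0 m/s.
Using Δv = v_e ln(m₀/m_f): m₀/m_f = exp(Δv / v_e) = exp(3660 / 9192.0) = exp(0.3982) = 1.4891.
m_f = m₀ / 1.4891 = 8,700 / 1.4891 = 5,842.46 kg.

final mass ≈ 5840 kg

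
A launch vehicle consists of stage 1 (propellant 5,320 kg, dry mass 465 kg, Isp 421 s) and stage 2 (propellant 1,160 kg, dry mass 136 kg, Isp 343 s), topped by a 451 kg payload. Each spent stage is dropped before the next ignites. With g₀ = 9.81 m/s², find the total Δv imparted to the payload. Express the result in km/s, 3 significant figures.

Δv ≈ 8.73 km/s

Ignition mass of stage 1 = 5,320+465 + 1,160+136 + 451 = 7,532 kg.
Stage 1: m₀ = 7,532 kg, m_f = 7,532 − 5,320 = 2,212 kg; Δv = 421×9.81×ln(3.405) = 4130.0×1.2253 ≈ 5060 m/s.
Stage 2: m₀ = 1,747 kg, m_f = 1,747 − 1,160 = 587 kg; Δv = 343×9.81×ln(2.976) = 3364.8×1.0906 ≈ 3670 m/s.
Total Δv = 5060 + 3670 = 8730 m/s.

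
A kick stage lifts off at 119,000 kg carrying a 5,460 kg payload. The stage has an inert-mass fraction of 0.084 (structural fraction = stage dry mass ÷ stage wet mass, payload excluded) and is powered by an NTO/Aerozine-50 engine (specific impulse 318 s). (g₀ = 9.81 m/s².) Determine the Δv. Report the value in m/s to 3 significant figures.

Δv ≈ 6460 m/s

Stage wet mass = m₀ − payload = 119,000 − 5,460 = 113,540 kg.
Stage dry mass = ε × stage wet mass = 0.084 × 113,540 = 9,537.36 kg.
Burnout mass m_f = stage dry + payload = 9,537.36 + 5,460 = 14,997.36 kg.
v_e = Isp · g₀ = 318 × 9.81 = 3119.6 m/s.
Δv = v_e · ln(119,000/14,997.36) = 3119.6 × ln(7.935) = 3119.6 × 2.0712 ≈ 6461 m/s.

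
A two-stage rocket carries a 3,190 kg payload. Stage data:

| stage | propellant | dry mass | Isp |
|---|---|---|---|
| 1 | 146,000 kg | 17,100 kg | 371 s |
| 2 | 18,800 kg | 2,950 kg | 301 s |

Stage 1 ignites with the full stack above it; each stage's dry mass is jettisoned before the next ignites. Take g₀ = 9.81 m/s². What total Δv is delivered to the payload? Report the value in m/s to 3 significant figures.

Ignition mass of stage 1 = 146,000+17,100 + 18,800+2,950 + 3,190 = 188,040 kg.
Stage 1: m₀ = 188,040 kg, m_f = 188,040 − 146,000 = 42,040 kg; Δv = 371×9.81×ln(4.473) = 3639.5×1.4980 ≈ 5452 m/s.
Stage 2: m₀ = 24,940 kg, m_f = 24,940 − 18,800 = 6,140 kg; Δv = 301×9.81×ln(4.062) = 2952.8×1.4016 ≈ 4139 m/s.
Total Δv = 5452 + 4139 = 9591 m/s.

Δv ≈ 9590 m/s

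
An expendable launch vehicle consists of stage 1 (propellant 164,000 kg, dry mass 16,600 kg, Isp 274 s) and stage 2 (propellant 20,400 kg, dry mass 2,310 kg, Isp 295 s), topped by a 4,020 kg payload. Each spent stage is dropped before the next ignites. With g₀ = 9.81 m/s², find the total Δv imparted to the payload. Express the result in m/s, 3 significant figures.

Ignition mass of stage 1 = 164,000+16,600 + 20,400+2,310 + 4,020 = 207,330 kg.
Stage 1: m₀ = 207,330 kg, m_f = 207,330 − 164,000 = 43,330 kg; Δv = 274×9.81×ln(4.785) = 2687.9×1.5655 ≈ 4208 m/s.
Stage 2: m₀ = 26,730 kg, m_f = 26,730 − 20,400 = 6,330 kg; Δv = 295×9.81×ln(4.223) = 2894.0×1.4405 ≈ 4169 m/s.
Total Δv = 4208 + 4169 = 8377 m/s.

Δv ≈ 8380 m/s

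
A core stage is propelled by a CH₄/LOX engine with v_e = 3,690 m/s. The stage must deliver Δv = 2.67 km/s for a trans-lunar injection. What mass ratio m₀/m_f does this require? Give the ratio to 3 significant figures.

By the Tsiolkovsky rocket equation, m₀/m_f = exp(Δv / v_e) = exp(2670 / 3690.0) = exp(0.7236) = 2.0618.

mass ratio ≈ 2.06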